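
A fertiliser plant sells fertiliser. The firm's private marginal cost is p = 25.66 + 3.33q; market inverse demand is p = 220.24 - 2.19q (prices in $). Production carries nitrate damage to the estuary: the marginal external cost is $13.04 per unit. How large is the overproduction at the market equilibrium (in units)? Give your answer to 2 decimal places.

Market equilibrium (private): 25.66 + 3.33q = 220.24 - 2.19q → q_m = 35.2500.
Social marginal cost = private MC + MEC = 38.70 + 3.33q.
Set SMC = demand: 38.70 + 3.33q = 220.24 - 2.19q → q* = 32.8877.
Gap = |35.2500 − 32.8877| = 2.3623.

2.36 units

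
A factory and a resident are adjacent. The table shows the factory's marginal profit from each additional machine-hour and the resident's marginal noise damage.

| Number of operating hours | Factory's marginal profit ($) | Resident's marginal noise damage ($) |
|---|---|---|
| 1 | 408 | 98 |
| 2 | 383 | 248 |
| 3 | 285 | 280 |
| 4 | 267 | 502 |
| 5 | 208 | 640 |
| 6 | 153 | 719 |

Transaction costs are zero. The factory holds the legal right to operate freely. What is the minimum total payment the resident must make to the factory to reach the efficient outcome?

$628

Left alone the factory would choose level 6 (marginal profit stays positive).
Efficient level: k* = 3 (marginal profit ≥ marginal noise damage through 3).
The resident must at least cover the factory's forgone profit from cutting 6→3: 267 + 208 + 153 = 628.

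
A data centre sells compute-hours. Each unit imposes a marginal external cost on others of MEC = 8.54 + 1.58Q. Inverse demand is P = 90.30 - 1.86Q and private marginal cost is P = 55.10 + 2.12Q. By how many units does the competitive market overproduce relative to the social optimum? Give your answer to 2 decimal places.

4.05 units

Market equilibrium (private): 55.10 + 2.12Q = 90.30 - 1.86Q → Q_m = 8.8442.
Social marginal cost = private MC + MEC = 63.64 + 3.70Q.
Set SMC = demand: 63.64 + 3.70Q = 90.30 - 1.86Q → Q* = 4.7950.
Gap = |8.8442 − 4.7950| = 4.0492.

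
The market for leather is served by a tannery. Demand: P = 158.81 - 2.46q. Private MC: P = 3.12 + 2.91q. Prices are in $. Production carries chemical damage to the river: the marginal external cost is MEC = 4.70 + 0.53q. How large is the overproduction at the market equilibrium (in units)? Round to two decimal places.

Market equilibrium (private): 3.12 + 2.91q = 158.81 - 2.46q → q_m = 28.9926.
Social marginal cost = private MC + MEC = 7.82 + 3.44q.
Set SMC = demand: 7.82 + 3.44q = 158.81 - 2.46q → q* = 25.5915.
Gap = |28.9926 − 25.5915| = 3.4011.

3.40 units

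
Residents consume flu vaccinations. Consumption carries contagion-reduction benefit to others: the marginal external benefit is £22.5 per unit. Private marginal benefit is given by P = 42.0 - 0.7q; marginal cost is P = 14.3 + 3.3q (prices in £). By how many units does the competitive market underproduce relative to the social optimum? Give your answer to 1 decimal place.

Market equilibrium (private): 14.3 + 3.3q = 42.0 - 0.7q → q_m = 6.9250.
Social marginal benefit = demand + MEB = 64.5 - 0.7q.
Set SMB = MC: 64.5 - 0.7q = 14.3 + 3.3q → q* = 12.5500.
Gap = |6.9250 − 12.5500| = 5.6250.

5.6 units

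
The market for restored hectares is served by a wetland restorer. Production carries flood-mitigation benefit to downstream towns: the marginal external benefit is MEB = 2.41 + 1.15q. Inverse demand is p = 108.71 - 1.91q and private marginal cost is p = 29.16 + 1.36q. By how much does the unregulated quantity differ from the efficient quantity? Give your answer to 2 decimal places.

14.33 units

Market equilibrium (private): 29.16 + 1.36q = 108.71 - 1.91q → q_m = 24.3272.
Social marginal cost = private MC − MEB = 26.75 + 0.21q.
Set SMC = demand: 26.75 + 0.21q = 108.71 - 1.91q → q* = 38.6604.
Gap = |24.3272 − 38.6604| = 14.3332.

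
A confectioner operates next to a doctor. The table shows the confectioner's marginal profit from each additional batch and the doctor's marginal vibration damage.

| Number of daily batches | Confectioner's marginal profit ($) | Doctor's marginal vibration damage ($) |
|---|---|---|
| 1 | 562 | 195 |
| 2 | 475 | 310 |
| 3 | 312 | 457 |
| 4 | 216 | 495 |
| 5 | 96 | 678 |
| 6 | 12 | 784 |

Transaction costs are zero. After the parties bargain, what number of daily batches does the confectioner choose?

Bargaining reaches the level where marginal profit last exceeds marginal vibration damage.
That holds through level 2 (475 ≥ 310) but not at 3 (312 < 457).

2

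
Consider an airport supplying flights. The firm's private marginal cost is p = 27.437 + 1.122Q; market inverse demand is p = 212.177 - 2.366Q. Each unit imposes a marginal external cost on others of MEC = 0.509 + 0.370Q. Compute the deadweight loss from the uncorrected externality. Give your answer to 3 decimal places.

Market equilibrium (private): 27.437 + 1.122Q = 212.177 - 2.366Q → Q_m = 52.9644.
Social marginal cost = private MC + MEC = 27.946 + 1.492Q.
Set SMC = demand: 27.946 + 1.492Q = 212.177 - 2.366Q → Q* = 47.7530.
The welfare-loss triangle has base |Q_m − Q*| and height MEC(Q_m) (the vertical gap between SMC and demand is zero at Q* and MEC at Q_m).
DWL = ½ × 5.2114 × 20.1058 = 52.3897.

DWL = 52.390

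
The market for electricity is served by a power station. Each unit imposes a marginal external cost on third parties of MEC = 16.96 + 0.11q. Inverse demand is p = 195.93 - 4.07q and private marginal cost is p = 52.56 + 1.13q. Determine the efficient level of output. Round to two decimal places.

q* = 23.81

Social marginal cost = private MC + MEC = 69.52 + 1.24q.
Set SMC = demand: 69.52 + 1.24q = 195.93 - 4.07q → q* = 23.8060.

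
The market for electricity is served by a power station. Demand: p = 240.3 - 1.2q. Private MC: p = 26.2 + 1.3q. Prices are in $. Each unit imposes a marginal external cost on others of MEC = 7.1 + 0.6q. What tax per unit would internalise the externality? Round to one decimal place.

Social marginal cost = private MC + MEC = 33.3 + 1.9q.
Set SMC = demand: 33.3 + 1.9q = 240.3 - 1.2q → q* = 66.7742.
The Pigouvian tax equals MEC at q*: 7.1 + 0.6×66.7742 = 47.1645.

tax = $47.2 per unit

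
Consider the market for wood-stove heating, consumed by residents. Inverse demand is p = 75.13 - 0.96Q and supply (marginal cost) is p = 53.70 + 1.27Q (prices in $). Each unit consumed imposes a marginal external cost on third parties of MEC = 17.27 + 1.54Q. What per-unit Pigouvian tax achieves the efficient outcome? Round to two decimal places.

Social marginal benefit = demand − MEC = 57.86 - 2.50Q.
Set SMB = MC: 57.86 - 2.50Q = 53.70 + 1.27Q → Q* = 1.1034.
The Pigouvian tax equals MEC at Q*: 17.27 + 1.54×1.1034 = 18.9692.

tax = $18.97 per unit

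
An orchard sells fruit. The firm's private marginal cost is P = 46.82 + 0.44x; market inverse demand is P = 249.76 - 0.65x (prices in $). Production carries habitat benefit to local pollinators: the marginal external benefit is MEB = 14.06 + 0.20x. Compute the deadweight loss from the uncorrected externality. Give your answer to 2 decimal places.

Market equilibrium (private): 46.82 + 0.44x = 249.76 - 0.65x → x_m = 186.1835.
Social marginal cost = private MC − MEB = 32.76 + 0.24x.
Set SMC = demand: 32.76 + 0.24x = 249.76 - 0.65x → x* = 243.8202.
The welfare-loss triangle has base |x_m − x*| and height MEB(x_m) (the vertical gap between SMC and demand is zero at x* and MEB at x_m).
DWL = ½ × 57.6367 × 51.2967 = 1478.2863.

DWL = $1478.29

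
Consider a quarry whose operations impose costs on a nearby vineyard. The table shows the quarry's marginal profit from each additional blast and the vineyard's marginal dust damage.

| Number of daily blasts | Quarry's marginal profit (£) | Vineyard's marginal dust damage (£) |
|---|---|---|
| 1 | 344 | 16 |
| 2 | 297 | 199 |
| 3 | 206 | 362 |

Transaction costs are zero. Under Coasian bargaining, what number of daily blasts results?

2

Bargaining reaches the level where marginal profit last exceeds marginal dust damage.
That holds through level 2 (297 ≥ 199) but not at 3 (206 < 362).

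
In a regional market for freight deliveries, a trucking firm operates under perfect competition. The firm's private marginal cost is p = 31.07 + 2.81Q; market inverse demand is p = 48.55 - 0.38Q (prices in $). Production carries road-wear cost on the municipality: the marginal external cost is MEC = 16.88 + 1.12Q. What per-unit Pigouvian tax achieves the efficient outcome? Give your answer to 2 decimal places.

tax = $17.04 per unit

Social marginal cost = private MC + MEC = 47.95 + 3.93Q.
Set SMC = demand: 47.95 + 3.93Q = 48.55 - 0.38Q → Q* = 0.1392.
The Pigouvian tax equals MEC at Q*: 16.88 + 1.12×0.1392 = 17.0359.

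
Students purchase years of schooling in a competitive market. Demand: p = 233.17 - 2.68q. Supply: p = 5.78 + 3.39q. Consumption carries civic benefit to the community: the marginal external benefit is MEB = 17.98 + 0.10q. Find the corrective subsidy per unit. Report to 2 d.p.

Social marginal benefit = demand + MEB = 251.15 - 2.58q.
Set SMB = MC: 251.15 - 2.58q = 5.78 + 3.39q → q* = 41.1005.
The Pigouvian subsidy equals MEB at q*: 17.98 + 0.10×41.1005 = 22.0901.

subsidy = 22.09 per unit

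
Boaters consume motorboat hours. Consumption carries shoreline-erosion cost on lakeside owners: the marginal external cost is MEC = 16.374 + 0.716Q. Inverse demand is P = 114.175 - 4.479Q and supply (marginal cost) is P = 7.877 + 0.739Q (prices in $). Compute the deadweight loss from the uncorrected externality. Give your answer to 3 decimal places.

Market equilibrium (private): 7.877 + 0.739Q = 114.175 - 4.479Q → Q_m = 20.3714.
Social marginal benefit = demand − MEC = 97.801 - 5.195Q.
Set SMB = MC: 97.801 - 5.195Q = 7.877 + 0.739Q → Q* = 15.1540.
Between Q* and Q_m the wedge MC − SMB runs linearly from 0 to MEC(Q_m), so the loss is a triangle.
DWL = ½ × 5.2174 × 30.9599 = 80.7651.

DWL = $80.765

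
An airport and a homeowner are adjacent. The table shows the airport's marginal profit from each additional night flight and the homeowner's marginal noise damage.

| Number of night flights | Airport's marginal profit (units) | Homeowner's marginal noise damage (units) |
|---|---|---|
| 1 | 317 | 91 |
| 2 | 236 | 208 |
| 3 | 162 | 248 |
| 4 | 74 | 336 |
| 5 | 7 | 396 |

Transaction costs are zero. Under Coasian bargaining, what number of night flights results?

Bargaining reaches the level where marginal profit last exceeds marginal noise damage.
That holds through level 2 (236 ≥ 208) but not at 3 (162 < 248).

2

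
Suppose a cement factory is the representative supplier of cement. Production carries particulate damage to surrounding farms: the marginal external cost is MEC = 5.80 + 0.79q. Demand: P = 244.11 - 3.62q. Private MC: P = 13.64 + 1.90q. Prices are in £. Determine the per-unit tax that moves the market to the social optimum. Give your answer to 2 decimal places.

Social marginal cost = private MC + MEC = 19.44 + 2.69q.
Set SMC = demand: 19.44 + 2.69q = 244.11 - 3.62q → q* = 35.6054.
The Pigouvian tax equals MEC at q*: 5.80 + 0.79×35.6054 = 33.9283.

tax = £33.93 per unit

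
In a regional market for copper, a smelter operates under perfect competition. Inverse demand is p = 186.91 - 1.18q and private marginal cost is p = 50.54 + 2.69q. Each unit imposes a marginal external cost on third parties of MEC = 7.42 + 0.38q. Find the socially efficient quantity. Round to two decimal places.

q* = 30.34

Social marginal cost = private MC + MEC = 57.96 + 3.07q.
Set SMC = demand: 57.96 + 3.07q = 186.91 - 1.18q → q* = 30.3412.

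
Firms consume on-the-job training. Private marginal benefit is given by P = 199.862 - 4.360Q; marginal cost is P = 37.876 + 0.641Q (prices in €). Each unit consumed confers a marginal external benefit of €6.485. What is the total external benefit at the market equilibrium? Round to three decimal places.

€210.054

Market equilibrium (private): 37.876 + 0.641Q = 199.862 - 4.360Q → Q_m = 32.3907.
Total external benefit = MEB × Q_m = 6.485 × 32.3907 = 210.0537.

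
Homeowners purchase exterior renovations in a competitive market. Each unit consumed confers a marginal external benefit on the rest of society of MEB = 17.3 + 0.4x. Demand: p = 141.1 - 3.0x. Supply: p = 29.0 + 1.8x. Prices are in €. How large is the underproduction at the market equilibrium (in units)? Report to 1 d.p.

Market equilibrium (private): 29.0 + 1.8x = 141.1 - 3.0x → x_m = 23.3542.
Social marginal benefit = demand + MEB = 158.4 - 2.6x.
Set SMB = MC: 158.4 - 2.6x = 29.0 + 1.8x → x* = 29.4091.
Gap = |23.3542 − 29.4091| = 6.0549.

6.1 units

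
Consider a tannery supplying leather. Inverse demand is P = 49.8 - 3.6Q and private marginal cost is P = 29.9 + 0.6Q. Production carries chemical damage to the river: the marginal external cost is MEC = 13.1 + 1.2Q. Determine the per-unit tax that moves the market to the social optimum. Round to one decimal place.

Social marginal cost = private MC + MEC = 43.0 + 1.8Q.
Set SMC = demand: 43.0 + 1.8Q = 49.8 - 3.6Q → Q* = 1.2593.
The Pigouvian tax equals MEC at Q*: 13.1 + 1.2×1.2593 = 14.6112.

tax = 14.6 per unit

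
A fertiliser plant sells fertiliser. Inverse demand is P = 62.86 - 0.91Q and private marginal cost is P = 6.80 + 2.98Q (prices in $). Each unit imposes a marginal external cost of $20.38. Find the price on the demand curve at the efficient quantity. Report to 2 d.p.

P = $54.51

Social marginal cost = private MC + MEC = 27.18 + 2.98Q.
Set SMC = demand: 27.18 + 2.98Q = 62.86 - 0.91Q → Q* = 9.1722.
Consumer price on the demand curve at Q*: 62.86 − 0.91×9.1722 = 54.5133.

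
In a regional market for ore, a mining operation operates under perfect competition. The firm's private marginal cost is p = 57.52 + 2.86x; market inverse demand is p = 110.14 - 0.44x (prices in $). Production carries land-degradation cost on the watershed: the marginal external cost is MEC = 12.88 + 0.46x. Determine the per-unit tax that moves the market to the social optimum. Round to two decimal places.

tax = $17.74 per unit

Social marginal cost = private MC + MEC = 70.40 + 3.32x.
Set SMC = demand: 70.40 + 3.32x = 110.14 - 0.44x → x* = 10.5691.
The Pigouvian tax equals MEC at x*: 12.88 + 0.46×10.5691 = 17.7418.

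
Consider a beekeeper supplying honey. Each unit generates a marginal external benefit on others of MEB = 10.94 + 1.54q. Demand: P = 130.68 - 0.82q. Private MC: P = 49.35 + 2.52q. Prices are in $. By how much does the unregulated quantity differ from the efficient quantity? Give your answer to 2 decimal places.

Market equilibrium (private): 49.35 + 2.52q = 130.68 - 0.82q → q_m = 24.3503.
Social marginal cost = private MC − MEB = 38.41 + 0.98q.
Set SMC = demand: 38.41 + 0.98q = 130.68 - 0.82q → q* = 51.2611.
Gap = |24.3503 − 51.2611| = 26.9108.

26.91 units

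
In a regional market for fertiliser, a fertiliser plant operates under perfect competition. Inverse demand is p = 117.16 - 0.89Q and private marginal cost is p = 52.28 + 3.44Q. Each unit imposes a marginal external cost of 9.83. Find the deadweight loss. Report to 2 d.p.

Market equilibrium (private): 52.28 + 3.44Q = 117.16 - 0.89Q → Q_m = 14.9838.
Social marginal cost = private MC + MEC = 62.11 + 3.44Q.
Set SMC = demand: 62.11 + 3.44Q = 117.16 - 0.89Q → Q* = 12.7136.
Between Q* and Q_m the wedge SMC − demand runs linearly from 0 to MEC(Q_m), so the loss is a triangle.
DWL = ½ × 2.2702 × 9.8300 = 11.1580.

DWL = 11.16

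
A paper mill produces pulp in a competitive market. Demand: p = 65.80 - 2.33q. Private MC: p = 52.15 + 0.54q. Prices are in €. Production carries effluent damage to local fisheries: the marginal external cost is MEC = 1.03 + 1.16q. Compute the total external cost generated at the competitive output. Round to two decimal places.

Market equilibrium (private): 52.15 + 0.54q = 65.80 - 2.33q → q_m = 4.7561.
Total external cost = ∫₀^{q_m} (1.03 + 1.16q) dq = 1.03×4.7561 + ½×1.16×4.7561² = 18.0187.

€18.02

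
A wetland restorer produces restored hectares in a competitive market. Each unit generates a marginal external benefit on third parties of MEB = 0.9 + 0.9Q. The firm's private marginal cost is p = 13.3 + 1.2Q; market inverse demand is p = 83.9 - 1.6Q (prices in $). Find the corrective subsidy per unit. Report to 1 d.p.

subsidy = $34.8 per unit

Social marginal cost = private MC − MEB = 12.4 + 0.3Q.
Set SMC = demand: 12.4 + 0.3Q = 83.9 - 1.6Q → Q* = 37.6316.
The Pigouvian subsidy equals MEB at Q*: 0.9 + 0.9×37.6316 = 34.7684.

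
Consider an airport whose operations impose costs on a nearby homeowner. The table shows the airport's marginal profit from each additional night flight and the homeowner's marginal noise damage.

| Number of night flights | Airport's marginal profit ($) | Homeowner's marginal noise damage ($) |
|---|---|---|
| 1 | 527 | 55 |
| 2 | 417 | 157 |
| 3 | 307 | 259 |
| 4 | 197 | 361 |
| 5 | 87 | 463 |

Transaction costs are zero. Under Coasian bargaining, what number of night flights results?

Bargaining reaches the level where marginal profit last exceeds marginal noise damage.
That holds through level 3 (307 ≥ 259) but not at 4 (197 < 361).

3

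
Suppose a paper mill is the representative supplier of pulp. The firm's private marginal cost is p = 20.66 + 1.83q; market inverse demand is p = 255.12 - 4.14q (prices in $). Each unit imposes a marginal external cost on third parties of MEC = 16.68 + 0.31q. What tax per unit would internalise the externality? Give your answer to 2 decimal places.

Social marginal cost = private MC + MEC = 37.34 + 2.14q.
Set SMC = demand: 37.34 + 2.14q = 255.12 - 4.14q → q* = 34.6783.
The Pigouvian tax equals MEC at q*: 16.68 + 0.31×34.6783 = 27.4303.

tax = $27.43 per unit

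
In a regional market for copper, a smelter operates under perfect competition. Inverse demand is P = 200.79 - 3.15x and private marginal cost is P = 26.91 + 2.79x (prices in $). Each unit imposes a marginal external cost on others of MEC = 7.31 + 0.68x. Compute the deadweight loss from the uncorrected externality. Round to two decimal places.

DWL = $55.94

Market equilibrium (private): 26.91 + 2.79x = 200.79 - 3.15x → x_m = 29.2727.
Social marginal cost = private MC + MEC = 34.22 + 3.47x.
Set SMC = demand: 34.22 + 3.47x = 200.79 - 3.15x → x* = 25.1616.
Between x* and x_m the wedge SMC − demand runs linearly from 0 to MEC(x_m), so the loss is a triangle.
DWL = ½ × 4.1111 × 27.2155 = 55.9428.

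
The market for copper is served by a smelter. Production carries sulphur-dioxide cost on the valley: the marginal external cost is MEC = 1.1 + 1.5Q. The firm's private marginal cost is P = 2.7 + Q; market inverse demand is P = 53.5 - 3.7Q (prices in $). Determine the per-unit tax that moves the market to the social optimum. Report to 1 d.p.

Social marginal cost = private MC + MEC = 3.8 + 2.5Q.
Set SMC = demand: 3.8 + 2.5Q = 53.5 - 3.7Q → Q* = 8.0161.
The Pigouvian tax equals MEC at Q*: 1.1 + 1.5×8.0161 = 13.1242.

tax = $13.1 per unit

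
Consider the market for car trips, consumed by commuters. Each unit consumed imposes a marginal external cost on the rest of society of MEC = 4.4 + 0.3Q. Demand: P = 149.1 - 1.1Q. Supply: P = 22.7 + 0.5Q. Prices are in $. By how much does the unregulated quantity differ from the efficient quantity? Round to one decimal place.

Market equilibrium (private): 22.7 + 0.5Q = 149.1 - 1.1Q → Q_m = 79.0000.
Social marginal benefit = demand − MEC = 144.7 - 1.4Q.
Set SMB = MC: 144.7 - 1.4Q = 22.7 + 0.5Q → Q* = 64.2105.
Gap = |79.0000 − 64.2105| = 14.7895.

14.8 units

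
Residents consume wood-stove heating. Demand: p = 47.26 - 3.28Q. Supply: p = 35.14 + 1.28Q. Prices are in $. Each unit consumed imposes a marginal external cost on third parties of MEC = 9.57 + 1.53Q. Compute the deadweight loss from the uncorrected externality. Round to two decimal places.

Market equilibrium (private): 35.14 + 1.28Q = 47.26 - 3.28Q → Q_m = 2.6579.
Social marginal benefit = demand − MEC = 37.69 - 4.81Q.
Set SMB = MC: 37.69 - 4.81Q = 35.14 + 1.28Q → Q* = 0.4187.
Height of the DWL triangle at Q_m is MC(Q_m) − SMB(Q_m) = MEC(Q_m) = 13.6366.
DWL = ½ × 2.2392 × 13.6366 = 15.2675.

DWL = $15.27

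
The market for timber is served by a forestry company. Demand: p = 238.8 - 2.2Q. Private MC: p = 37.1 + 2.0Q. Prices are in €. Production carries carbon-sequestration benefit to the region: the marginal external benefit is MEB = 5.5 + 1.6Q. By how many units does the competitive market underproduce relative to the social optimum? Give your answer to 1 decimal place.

Market equilibrium (private): 37.1 + 2.0Q = 238.8 - 2.2Q → Q_m = 48.0238.
Social marginal cost = private MC − MEB = 31.6 + 0.4Q.
Set SMC = demand: 31.6 + 0.4Q = 238.8 - 2.2Q → Q* = 79.6923.
Gap = |48.0238 − 79.6923| = 31.6685.

31.7 units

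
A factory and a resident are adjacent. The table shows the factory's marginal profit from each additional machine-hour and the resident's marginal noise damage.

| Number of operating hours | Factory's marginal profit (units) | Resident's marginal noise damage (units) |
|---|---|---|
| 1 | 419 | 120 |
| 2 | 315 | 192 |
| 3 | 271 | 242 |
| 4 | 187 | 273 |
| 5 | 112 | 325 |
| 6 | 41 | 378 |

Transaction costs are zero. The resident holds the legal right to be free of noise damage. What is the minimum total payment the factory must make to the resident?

Efficient level: marginal profit ≥ marginal noise damage through level 3, so k* = 3.
With the resident holding the right, the factory must at least compensate total damage at k*: 120 + 192 + 242 = 554.

554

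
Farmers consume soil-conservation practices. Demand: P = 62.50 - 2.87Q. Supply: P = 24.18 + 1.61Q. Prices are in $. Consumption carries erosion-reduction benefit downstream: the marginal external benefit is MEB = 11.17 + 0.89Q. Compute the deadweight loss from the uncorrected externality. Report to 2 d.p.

Market equilibrium (private): 24.18 + 1.61Q = 62.50 - 2.87Q → Q_m = 8.5536.
Social marginal benefit = demand + MEB = 73.67 - 1.98Q.
Set SMB = MC: 73.67 - 1.98Q = 24.18 + 1.61Q → Q* = 13.7855.
The loss is the area between SMB and MC from Q* to Q_m; with linear curves that's a triangle of height MEB(Q_m).
DWL = ½ × 5.2319 × 18.7827 = 49.1346.

DWL = $49.13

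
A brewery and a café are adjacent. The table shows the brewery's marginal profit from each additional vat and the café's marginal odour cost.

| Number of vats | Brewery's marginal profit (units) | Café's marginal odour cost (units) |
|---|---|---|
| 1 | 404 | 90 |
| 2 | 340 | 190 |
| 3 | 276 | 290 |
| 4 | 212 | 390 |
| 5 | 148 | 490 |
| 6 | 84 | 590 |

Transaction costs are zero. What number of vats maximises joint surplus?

2

Bargaining reaches the level where marginal profit last exceeds marginal odour cost.
That holds through level 2 (340 ≥ 190) but not at 3 (276 < 290).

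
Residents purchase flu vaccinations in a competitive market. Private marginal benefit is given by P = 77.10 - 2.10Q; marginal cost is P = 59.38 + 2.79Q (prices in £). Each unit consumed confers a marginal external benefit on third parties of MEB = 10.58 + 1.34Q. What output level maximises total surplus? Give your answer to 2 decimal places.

Q* = 7.97

Social marginal benefit = demand + MEB = 87.68 - 0.76Q.
Set SMB = MC: 87.68 - 0.76Q = 59.38 + 2.79Q → Q* = 7.9718.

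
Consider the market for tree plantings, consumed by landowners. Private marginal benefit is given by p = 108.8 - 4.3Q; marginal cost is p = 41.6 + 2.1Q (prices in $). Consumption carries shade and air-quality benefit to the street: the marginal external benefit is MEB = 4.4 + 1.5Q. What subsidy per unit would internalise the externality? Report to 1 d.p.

subsidy = $26.3 per unit

Social marginal benefit = demand + MEB = 113.2 - 2.8Q.
Set SMB = MC: 113.2 - 2.8Q = 41.6 + 2.1Q → Q* = 14.6122.
The Pigouvian subsidy equals MEB at Q*: 4.4 + 1.5×14.6122 = 26.3183.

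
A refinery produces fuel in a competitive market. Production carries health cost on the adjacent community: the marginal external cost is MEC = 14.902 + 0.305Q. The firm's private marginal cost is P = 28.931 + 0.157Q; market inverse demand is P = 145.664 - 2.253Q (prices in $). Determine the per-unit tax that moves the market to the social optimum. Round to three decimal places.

Social marginal cost = private MC + MEC = 43.833 + 0.462Q.
Set SMC = demand: 43.833 + 0.462Q = 145.664 - 2.253Q → Q* = 37.5068.
The Pigouvian tax equals MEC at Q*: 14.902 + 0.305×37.5068 = 26.3416.

tax = $26.342 per unit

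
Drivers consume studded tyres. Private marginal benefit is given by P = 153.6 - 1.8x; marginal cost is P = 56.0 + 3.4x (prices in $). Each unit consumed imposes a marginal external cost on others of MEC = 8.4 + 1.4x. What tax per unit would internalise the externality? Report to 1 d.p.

tax = $27.3 per unit

Social marginal benefit = demand − MEC = 145.2 - 3.2x.
Set SMB = MC: 145.2 - 3.2x = 56.0 + 3.4x → x* = 13.5152.
The Pigouvian tax equals MEC at x*: 8.4 + 1.4×13.5152 = 27.3213.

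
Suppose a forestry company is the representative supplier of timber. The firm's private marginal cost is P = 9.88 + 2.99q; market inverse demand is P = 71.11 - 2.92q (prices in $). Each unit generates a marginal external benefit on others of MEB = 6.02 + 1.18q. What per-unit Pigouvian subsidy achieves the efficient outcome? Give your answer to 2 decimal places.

subsidy = $22.80 per unit

Social marginal cost = private MC − MEB = 3.86 + 1.81q.
Set SMC = demand: 3.86 + 1.81q = 71.11 - 2.92q → q* = 14.2178.
The Pigouvian subsidy equals MEB at q*: 6.02 + 1.18×14.2178 = 22.7970.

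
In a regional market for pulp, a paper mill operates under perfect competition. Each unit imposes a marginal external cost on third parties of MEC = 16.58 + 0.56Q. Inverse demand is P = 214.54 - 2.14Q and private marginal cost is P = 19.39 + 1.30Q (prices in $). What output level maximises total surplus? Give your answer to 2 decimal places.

Q* = 44.64

Social marginal cost = private MC + MEC = 35.97 + 1.86Q.
Set SMC = demand: 35.97 + 1.86Q = 214.54 - 2.14Q → Q* = 44.6425.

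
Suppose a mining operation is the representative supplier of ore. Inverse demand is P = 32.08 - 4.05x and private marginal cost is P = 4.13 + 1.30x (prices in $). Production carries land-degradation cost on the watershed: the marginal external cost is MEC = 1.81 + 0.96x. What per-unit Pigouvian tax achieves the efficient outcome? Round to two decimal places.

tax = $5.79 per unit

Social marginal cost = private MC + MEC = 5.94 + 2.26x.
Set SMC = demand: 5.94 + 2.26x = 32.08 - 4.05x → x* = 4.1426.
The Pigouvian tax equals MEC at x*: 1.81 + 0.96×4.1426 = 5.7869.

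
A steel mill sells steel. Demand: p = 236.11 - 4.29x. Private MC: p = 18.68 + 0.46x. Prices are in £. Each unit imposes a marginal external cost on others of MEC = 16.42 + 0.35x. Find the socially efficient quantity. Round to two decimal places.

Social marginal cost = private MC + MEC = 35.10 + 0.81x.
Set SMC = demand: 35.10 + 0.81x = 236.11 - 4.29x → x* = 39.4137.

x* = 39.41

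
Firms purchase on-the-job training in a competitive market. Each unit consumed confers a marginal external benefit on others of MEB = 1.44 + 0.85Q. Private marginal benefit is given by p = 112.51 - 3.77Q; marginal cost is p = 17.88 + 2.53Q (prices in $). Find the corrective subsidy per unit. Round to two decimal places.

subsidy = $16.42 per unit

Social marginal benefit = demand + MEB = 113.95 - 2.92Q.
Set SMB = MC: 113.95 - 2.92Q = 17.88 + 2.53Q → Q* = 17.6275.
The Pigouvian subsidy equals MEB at Q*: 1.44 + 0.85×17.6275 = 16.4234.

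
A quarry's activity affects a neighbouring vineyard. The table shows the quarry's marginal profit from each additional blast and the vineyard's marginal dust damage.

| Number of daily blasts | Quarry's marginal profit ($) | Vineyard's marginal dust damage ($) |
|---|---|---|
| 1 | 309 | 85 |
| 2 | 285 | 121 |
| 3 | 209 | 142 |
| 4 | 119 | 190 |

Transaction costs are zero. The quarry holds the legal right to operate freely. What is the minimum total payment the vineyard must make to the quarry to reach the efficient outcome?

Left alone the quarry would choose level 4 (marginal profit stays positive).
Efficient level: k* = 3 (marginal profit ≥ marginal dust damage through 3).
The vineyard must at least cover the quarry's forgone profit from cutting 4→3: 119 = 119.

$119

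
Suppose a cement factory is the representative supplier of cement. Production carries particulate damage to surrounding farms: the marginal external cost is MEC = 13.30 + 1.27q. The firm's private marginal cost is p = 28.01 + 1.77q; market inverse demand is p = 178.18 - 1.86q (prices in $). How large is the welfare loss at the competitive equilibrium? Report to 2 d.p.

DWL = $442.32

Market equilibrium (private): 28.01 + 1.77q = 178.18 - 1.86q → q_m = 41.3691.
Social marginal cost = private MC + MEC = 41.31 + 3.04q.
Set SMC = demand: 41.31 + 3.04q = 178.18 - 1.86q → q* = 27.9327.
The welfare-loss triangle has base |q_m − q*| and height MEC(q_m) (the vertical gap between SMC and demand is zero at q* and MEC at q_m).
DWL = ½ × 13.4364 × 65.8388 = 442.3182.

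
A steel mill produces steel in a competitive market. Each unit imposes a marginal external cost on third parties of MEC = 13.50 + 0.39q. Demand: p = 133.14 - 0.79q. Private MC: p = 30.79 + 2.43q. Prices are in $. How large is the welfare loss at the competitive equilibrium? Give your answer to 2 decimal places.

Market equilibrium (private): 30.79 + 2.43q = 133.14 - 0.79q → q_m = 31.7857.
Social marginal cost = private MC + MEC = 44.29 + 2.82q.
Set SMC = demand: 44.29 + 2.82q = 133.14 - 0.79q → q* = 24.6122.
Between q* and q_m the wedge SMC − demand runs linearly from 0 to MEC(q_m), so the loss is a triangle.
DWL = ½ × 7.1735 × 25.8964 = 92.8839.

DWL = $92.88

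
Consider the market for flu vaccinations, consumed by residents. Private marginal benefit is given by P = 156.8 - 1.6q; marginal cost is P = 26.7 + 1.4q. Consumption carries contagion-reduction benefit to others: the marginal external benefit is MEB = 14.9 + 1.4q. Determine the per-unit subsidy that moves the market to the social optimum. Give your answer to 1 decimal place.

Social marginal benefit = demand + MEB = 171.7 - 0.2q.
Set SMB = MC: 171.7 - 0.2q = 26.7 + 1.4q → q* = 90.6250.
The Pigouvian subsidy equals MEB at q*: 14.9 + 1.4×90.6250 = 141.7750.

subsidy = 141.8 per unit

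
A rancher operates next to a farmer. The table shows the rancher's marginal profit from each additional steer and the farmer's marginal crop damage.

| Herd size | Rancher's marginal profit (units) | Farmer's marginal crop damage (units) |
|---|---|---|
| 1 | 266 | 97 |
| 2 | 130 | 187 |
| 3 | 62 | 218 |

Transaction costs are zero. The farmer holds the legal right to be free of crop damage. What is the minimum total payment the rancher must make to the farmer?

97

Efficient level: marginal profit ≥ marginal crop damage through level 1, so k* = 1.
With the farmer holding the right, the rancher must at least compensate total damage at k*: 97 = 97.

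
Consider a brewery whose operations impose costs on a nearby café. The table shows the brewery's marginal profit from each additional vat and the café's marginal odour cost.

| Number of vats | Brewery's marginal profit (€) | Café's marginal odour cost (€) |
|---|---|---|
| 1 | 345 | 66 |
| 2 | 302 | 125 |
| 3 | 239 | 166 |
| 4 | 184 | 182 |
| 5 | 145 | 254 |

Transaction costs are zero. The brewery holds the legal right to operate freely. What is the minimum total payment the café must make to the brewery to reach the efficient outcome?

Left alone the brewery would choose level 5 (marginal profit stays positive).
Efficient level: k* = 4 (marginal profit ≥ marginal odour cost through 4).
The café must at least cover the brewery's forgone profit from cutting 5→4: 145 = 145.

€145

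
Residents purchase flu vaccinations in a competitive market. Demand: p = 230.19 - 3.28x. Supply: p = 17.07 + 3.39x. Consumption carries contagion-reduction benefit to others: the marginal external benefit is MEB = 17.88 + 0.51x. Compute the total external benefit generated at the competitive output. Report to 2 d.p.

831.64

Market equilibrium (private): 17.07 + 3.39x = 230.19 - 3.28x → x_m = 31.9520.
Total external benefit = ∫₀^{x_m} (17.88 + 0.51x) dx = 17.88×31.9520 + ½×0.51×31.9520² = 831.6390.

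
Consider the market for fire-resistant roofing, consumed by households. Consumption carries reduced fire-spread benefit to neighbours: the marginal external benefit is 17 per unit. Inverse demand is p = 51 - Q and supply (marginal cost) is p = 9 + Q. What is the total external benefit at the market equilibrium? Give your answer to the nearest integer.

Market equilibrium (private): 9 + Q = 51 - Q → Q_m = 21.0000.
Total external benefit = MEB × Q_m = 17 × 21.0000 = 357.0000.

357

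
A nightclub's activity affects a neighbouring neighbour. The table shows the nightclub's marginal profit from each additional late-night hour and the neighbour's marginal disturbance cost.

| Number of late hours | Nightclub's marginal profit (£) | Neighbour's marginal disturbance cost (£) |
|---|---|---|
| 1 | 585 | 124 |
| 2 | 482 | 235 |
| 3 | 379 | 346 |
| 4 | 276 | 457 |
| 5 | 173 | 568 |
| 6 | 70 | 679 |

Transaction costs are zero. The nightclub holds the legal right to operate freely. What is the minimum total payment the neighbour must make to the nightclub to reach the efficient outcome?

£519

Left alone the nightclub would choose level 6 (marginal profit stays positive).
Efficient level: k* = 3 (marginal profit ≥ marginal disturbance cost through 3).
The neighbour must at least cover the nightclub's forgone profit from cutting 6→3: 276 + 173 + 70 = 519.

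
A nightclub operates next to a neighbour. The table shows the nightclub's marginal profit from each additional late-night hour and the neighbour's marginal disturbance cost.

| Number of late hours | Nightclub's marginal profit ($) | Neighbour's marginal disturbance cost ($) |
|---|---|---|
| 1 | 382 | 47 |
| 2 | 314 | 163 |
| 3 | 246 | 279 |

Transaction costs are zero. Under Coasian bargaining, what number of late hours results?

Bargaining reaches the level where marginal profit last exceeds marginal disturbance cost.
That holds through level 2 (314 ≥ 163) but not at 3 (246 < 279).

2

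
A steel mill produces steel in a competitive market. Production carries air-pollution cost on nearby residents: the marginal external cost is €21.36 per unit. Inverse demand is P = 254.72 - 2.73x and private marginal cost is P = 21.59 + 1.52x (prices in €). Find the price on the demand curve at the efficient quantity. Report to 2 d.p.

Social marginal cost = private MC + MEC = 42.95 + 1.52x.
Set SMC = demand: 42.95 + 1.52x = 254.72 - 2.73x → x* = 49.8282.
Consumer price on the demand curve at x*: 254.72 − 2.73×49.8282 = 118.6890.

P = €118.69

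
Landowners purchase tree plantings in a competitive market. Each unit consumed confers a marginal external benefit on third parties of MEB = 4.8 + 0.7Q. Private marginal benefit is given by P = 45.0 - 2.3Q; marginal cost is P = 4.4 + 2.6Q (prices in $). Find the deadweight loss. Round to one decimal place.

Market equilibrium (private): 4.4 + 2.6Q = 45.0 - 2.3Q → Q_m = 8.2857.
Social marginal benefit = demand + MEB = 49.8 - 1.6Q.
Set SMB = MC: 49.8 - 1.6Q = 4.4 + 2.6Q → Q* = 10.8095.
The loss is the area between SMB and MC from Q* to Q_m; with linear curves that's a triangle of height MEB(Q_m).
DWL = ½ × 2.5238 × 10.6000 = 13.3761.

DWL = $13.4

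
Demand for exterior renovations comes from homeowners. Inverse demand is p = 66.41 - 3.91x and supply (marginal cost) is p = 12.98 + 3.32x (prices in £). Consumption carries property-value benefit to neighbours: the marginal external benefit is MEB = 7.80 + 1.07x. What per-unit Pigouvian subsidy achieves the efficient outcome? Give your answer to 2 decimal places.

Social marginal benefit = demand + MEB = 74.21 - 2.84x.
Set SMB = MC: 74.21 - 2.84x = 12.98 + 3.32x → x* = 9.9399.
The Pigouvian subsidy equals MEB at x*: 7.80 + 1.07×9.9399 = 18.4357.

subsidy = £18.44 per unit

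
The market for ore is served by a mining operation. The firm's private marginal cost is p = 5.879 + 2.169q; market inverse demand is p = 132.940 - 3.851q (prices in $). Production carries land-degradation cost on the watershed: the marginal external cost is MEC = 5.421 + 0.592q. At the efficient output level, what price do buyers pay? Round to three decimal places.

Social marginal cost = private MC + MEC = 11.300 + 2.761q.
Set SMC = demand: 11.300 + 2.761q = 132.940 - 3.851q → q* = 18.3969.
Consumer price on the demand curve at q*: 132.940 − 3.851×18.3969 = 62.0935.

P = $62.094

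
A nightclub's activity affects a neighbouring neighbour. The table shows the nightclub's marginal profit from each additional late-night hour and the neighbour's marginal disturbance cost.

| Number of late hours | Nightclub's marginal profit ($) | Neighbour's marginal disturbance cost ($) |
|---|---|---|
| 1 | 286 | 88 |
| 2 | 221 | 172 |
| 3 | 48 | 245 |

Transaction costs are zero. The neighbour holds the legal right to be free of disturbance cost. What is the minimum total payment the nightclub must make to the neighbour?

$260

Efficient level: marginal profit ≥ marginal disturbance cost through level 2, so k* = 2.
With the neighbour holding the right, the nightclub must at least compensate total damage at k*: 88 + 172 = 260.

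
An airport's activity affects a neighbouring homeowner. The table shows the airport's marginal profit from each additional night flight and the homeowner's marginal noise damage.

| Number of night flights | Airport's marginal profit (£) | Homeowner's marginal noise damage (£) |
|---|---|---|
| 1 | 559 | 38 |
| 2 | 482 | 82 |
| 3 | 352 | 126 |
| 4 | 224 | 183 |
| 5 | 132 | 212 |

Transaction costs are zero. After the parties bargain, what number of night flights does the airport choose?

Bargaining reaches the level where marginal profit last exceeds marginal noise damage.
That holds through level 4 (224 ≥ 183) but not at 5 (132 < 212).

4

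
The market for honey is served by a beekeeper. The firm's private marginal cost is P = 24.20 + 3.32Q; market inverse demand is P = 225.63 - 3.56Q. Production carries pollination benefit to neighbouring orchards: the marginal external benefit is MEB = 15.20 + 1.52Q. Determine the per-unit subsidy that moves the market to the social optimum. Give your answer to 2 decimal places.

subsidy = 76.63 per unit

Social marginal cost = private MC − MEB = 9.00 + 1.80Q.
Set SMC = demand: 9.00 + 1.80Q = 225.63 - 3.56Q → Q* = 40.4160.
The Pigouvian subsidy equals MEB at Q*: 15.20 + 1.52×40.4160 = 76.6323.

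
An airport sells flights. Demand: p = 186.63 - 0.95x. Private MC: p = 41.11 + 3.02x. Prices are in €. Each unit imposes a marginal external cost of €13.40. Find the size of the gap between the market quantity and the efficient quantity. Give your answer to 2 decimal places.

Market equilibrium (private): 41.11 + 3.02x = 186.63 - 0.95x → x_m = 36.6549.
Social marginal cost = private MC + MEC = 54.51 + 3.02x.
Set SMC = demand: 54.51 + 3.02x = 186.63 - 0.95x → x* = 33.2796.
Gap = |36.6549 − 33.2796| = 3.3753.

3.38 units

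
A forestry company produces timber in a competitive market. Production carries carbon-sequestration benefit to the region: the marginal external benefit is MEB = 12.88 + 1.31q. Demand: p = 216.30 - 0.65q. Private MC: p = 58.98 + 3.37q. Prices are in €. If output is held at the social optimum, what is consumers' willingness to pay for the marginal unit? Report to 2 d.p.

Social marginal cost = private MC − MEB = 46.10 + 2.06q.
Set SMC = demand: 46.10 + 2.06q = 216.30 - 0.65q → q* = 62.8044.
Consumer price on the demand curve at q*: 216.30 − 0.65×62.8044 = 175.4771.

P = €175.48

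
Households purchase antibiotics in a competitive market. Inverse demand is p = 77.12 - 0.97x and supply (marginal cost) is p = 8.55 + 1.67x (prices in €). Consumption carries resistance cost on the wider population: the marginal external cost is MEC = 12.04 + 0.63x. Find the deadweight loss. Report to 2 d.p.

DWL = €123.36

Market equilibrium (private): 8.55 + 1.67x = 77.12 - 0.97x → x_m = 25.9735.
Social marginal benefit = demand − MEC = 65.08 - 1.60x.
Set SMB = MC: 65.08 - 1.60x = 8.55 + 1.67x → x* = 17.2875.
The welfare-loss triangle has base |x_m − x*| and height MEC(x_m) (the vertical gap between SMB and MC is zero at x* and MEC at x_m).
DWL = ½ × 8.6860 × 28.4033 = 123.3555.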